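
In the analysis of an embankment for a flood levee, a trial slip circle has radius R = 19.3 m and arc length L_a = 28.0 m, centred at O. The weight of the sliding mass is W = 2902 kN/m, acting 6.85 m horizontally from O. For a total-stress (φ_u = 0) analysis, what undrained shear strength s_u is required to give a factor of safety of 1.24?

FS = s_u·L_a·R / (W·d), so s_u = FS·W·d / (L_a·R).
s_u = 1.24·2902·6.85 / (28.00·19.3) = 24649.6 / 540.40 = 45.61 kPa

s_u = 45.6 kPa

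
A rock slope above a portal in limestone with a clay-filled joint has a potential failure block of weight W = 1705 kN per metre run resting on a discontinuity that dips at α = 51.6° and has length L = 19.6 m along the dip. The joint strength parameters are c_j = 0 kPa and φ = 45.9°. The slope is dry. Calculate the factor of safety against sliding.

Resolving the block weight along and normal to the plane and applying the Mohr–Coulomb strength on the joint:
N' = W cosα = 1705·cos51.6° = 1059.1 kN/m
Driving force T = W sinα = 1705·sin51.6° = 1336.2 kN/m
Resisting force R = c_j·L + N'·tanφ = 0·19.6 + 1059.1·tan45.9° = 0.0 + 1092.9 = 1092.9 kN/m
FS = R / T = 1092.9 / 1336.2 = 0.818

FS = 0.82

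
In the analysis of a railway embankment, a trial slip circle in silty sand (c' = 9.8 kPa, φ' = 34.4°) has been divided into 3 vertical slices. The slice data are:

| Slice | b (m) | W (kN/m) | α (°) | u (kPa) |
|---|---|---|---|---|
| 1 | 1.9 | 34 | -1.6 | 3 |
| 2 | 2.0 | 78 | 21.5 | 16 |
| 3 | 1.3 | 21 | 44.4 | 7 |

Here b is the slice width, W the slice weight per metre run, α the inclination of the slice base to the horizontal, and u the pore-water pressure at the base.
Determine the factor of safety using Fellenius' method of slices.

FS = 2.47

Ordinary method of slices: FS = Σ[c'·Δl_i + (W_i cosα_i − u_i·Δl_i)·tanφ'] / Σ W_i sinα_i, with Δl_i = b_i / cosα_i.
Slice 1: Δl = 1.9/cos(-1.6°) = 1.901 m; N'_1 = 34·cos(-1.6°) − 3·1.901 = 28.3; c'Δl = 18.63; W sinα = -0.9
Slice 2: Δl = 2.0/cos21.5° = 2.150 m; N'_2 = 78·cos21.5° − 16·2.150 = 38.2; c'Δl = 21.07; W sinα = 28.6
Slice 3: Δl = 1.3/cos44.4° = 1.820 m; N'_3 = 21·cos44.4° − 7·1.820 = 2.3; c'Δl = 17.83; W sinα = 14.7
Σc'Δl = 57.5 kN/m; ΣN' = 68.7 kN/m; ΣW sinα = 42.3 kN/m
Resisting = 57.5 + 68.7·tan34.4° = 57.5 + 47.1 = 104.6 kN/m
FS = 104.6 / 42.3 = 2.471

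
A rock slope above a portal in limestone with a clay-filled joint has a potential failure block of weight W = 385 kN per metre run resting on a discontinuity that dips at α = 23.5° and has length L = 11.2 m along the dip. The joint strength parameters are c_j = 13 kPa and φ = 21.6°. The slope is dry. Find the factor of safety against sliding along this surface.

Resolving the block weight along and normal to the plane and applying the Mohr–Coulomb strength on the joint:
N' = W cosα = 385·cos23.5° = 353.1 kN/m
Driving force T = W sinα = 385·sin23.5° = 153.5 kN/m
Resisting force R = c_j·L + N'·tanφ = 13·11.2 + 353.1·tan21.6° = 145.6 + 139.8 = 285.4 kN/m
FS = R / T = 285.4 / 153.5 = 1.859

FS = 1.86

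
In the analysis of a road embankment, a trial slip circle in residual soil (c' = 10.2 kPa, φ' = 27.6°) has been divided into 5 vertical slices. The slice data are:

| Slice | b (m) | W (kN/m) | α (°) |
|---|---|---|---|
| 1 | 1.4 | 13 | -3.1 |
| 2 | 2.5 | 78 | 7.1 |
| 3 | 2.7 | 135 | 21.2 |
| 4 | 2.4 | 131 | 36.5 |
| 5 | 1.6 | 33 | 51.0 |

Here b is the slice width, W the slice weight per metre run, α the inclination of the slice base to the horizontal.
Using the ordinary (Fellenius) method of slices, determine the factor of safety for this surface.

FS = 1.89

Ordinary method of slices: FS = Σ[c'·Δl_i + (W_i cosα_i)·tanφ'] / Σ W_i sinα_i, with Δl_i = b_i / cosα_i.
Slice 1: Δl = 1.4/cos(-3.1°) = 1.402 m; N'_1 = 13·cos(-3.1°) = 13.0; c'Δl = 14.30; W sinα = -0.7
Slice 2: Δl = 2.5/cos7.1° = 2.519 m; N'_2 = 78·cos7.1° = 77.4; c'Δl = 25.70; W sinα = 9.6
Slice 3: Δl = 2.7/cos21.2° = 2.896 m; N'_3 = 135·cos21.2° = 125.9; c'Δl = 29.54; W sinα = 48.8
Slice 4: Δl = 2.4/cos36.5° = 2.986 m; N'_4 = 131·cos36.5° = 105.3; c'Δl = 30.45; W sinα = 77.9
Slice 5: Δl = 1.6/cos51.0° = 2.542 m; N'_5 = 33·cos51.0° = 20.8; c'Δl = 25.93; W sinα = 25.6
Σc'Δl = 125.9 kN/m; ΣN' = 342.3 kN/m; ΣW sinα = 161.3 kN/m
Resisting = 125.9 + 342.3·tan27.6° = 125.9 + 179.0 = 304.9 kN/m
FS = 304.9 / 161.3 = 1.890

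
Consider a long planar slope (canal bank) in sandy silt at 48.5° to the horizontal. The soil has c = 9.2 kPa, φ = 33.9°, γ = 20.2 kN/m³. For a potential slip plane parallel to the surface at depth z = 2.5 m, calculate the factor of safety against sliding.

FS = 0.96

For an infinite slope with a slip plane parallel to the surface (no pore pressure): FS = [c + γz cos²β tanφ] / [γz sinβ cosβ].
γz = 20.2·2.5 = 50.50 kN/m²
Numerator = 9.2 + 50.50·cos²48.5°·tan33.9° = 9.2 + 50.50·0.4391·0.6720 = 24.100 kPa
Denominator = 50.50·sin48.5°·cos48.5° = 50.50·0.7490·0.6626 = 25.062 kPa
FS = 24.100 / 25.062 = 0.962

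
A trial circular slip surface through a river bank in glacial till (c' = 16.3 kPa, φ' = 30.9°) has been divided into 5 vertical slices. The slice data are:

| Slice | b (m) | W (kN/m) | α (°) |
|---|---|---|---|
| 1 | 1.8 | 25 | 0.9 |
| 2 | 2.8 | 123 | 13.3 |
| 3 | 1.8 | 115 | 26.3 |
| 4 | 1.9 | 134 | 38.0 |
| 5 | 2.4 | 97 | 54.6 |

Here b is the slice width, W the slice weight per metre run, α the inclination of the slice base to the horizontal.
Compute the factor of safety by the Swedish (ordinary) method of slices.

FS = 1.91

Ordinary method of slices: FS = Σ[c'·Δl_i + (W_i cosα_i)·tanφ'] / Σ W_i sinα_i, with Δl_i = b_i / cosα_i.
Slice 1: Δl = 1.8/cos0.9° = 1.800 m; N'_1 = 25·cos0.9° = 25.0; c'Δl = 29.34; W sinα = 0.4
Slice 2: Δl = 2.8/cos13.3° = 2.877 m; N'_2 = 123·cos13.3° = 119.7; c'Δl = 46.90; W sinα = 28.3
Slice 3: Δl = 1.8/cos26.3° = 2.008 m; N'_3 = 115·cos26.3° = 103.1; c'Δl = 32.73; W sinα = 51.0
Slice 4: Δl = 1.9/cos38.0° = 2.411 m; N'_4 = 134·cos38.0° = 105.6; c'Δl = 39.30; W sinα = 82.5
Slice 5: Δl = 2.4/cos54.6° = 4.143 m; N'_5 = 97·cos54.6° = 56.2; c'Δl = 67.53; W sinα = 79.1
Σc'Δl = 215.8 kN/m; ΣN' = 409.6 kN/m; ΣW sinα = 241.2 kN/m
Resisting = 215.8 + 409.6·tan30.9° = 215.8 + 245.1 = 460.9 kN/m
FS = 460.9 / 241.2 = 1.911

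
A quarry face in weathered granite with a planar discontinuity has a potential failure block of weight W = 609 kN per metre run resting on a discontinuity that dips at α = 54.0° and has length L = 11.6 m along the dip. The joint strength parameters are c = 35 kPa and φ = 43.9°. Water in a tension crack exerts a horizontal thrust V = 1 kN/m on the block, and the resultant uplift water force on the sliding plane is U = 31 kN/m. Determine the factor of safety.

Resolving the block weight along and normal to the plane and applying the Mohr–Coulomb strength on the joint:
N' = W cosα − U − V sinα = 609·cos54.0° − 31 − 1·sin54.0° = 326.2 kN/m
Driving force T = W sinα + V cosα = 609·sin54.0° + 1·cos54.0° = 493.3 kN/m
Resisting force R = c·L + N'·tanφ = 35·11.6 + 326.2·tan43.9° = 406.0 + 313.9 = 719.9 kN/m
FS = R / T = 719.9 / 493.3 = 1.459

FS = 1.46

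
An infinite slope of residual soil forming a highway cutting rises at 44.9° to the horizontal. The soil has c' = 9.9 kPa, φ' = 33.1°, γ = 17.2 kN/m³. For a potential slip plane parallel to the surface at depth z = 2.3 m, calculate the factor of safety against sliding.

For an infinite slope with a slip plane parallel to the surface (no pore pressure): FS = [c' + γz cos²β tanφ'] / [γz sinβ cosβ].
γz = 17.2·2.3 = 39.56 kN/m²
Numerator = 9.9 + 39.56·cos²44.9°·tan33.1° = 9.9 + 39.56·0.5017·0.6519 = 22.839 kPa
Denominator = 39.56·sin44.9°·cos44.9° = 39.56·0.7059·0.7083 = 19.780 kPa
FS = 22.839 / 19.780 = 1.155

FS = 1.15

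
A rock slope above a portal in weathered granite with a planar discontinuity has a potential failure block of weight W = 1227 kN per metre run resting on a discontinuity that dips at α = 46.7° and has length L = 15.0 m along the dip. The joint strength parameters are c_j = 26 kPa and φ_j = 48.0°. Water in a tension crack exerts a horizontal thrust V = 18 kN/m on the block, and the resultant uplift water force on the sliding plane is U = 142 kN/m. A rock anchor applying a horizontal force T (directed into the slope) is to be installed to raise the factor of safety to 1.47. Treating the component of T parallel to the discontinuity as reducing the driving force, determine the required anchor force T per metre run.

Resolving forces along and normal to the sliding plane, with the horizontal anchor force T adding T·sinα to the effective normal force and T·cosα acting up the plane against the driving force:
FS = [c_jL + (W cosα − U − V sinα + T sinα) tanφ_j] / [W sinα + V cosα − T cosα]
Without the anchor: N' = 686.4 kN/m, driving T_d = 905.3 kN/m, resisting R = 26·15.0 + 686.4·tan48.0° = 1152.3 kN/m, FS = 1.27.
Setting FS = 1.47 and solving for T:
1.47·(905.3 − T cos46.7°) = 1152.3 + T sin46.7°·tan48.0°
T·(sin46.7°·tan48.0° + 1.47·cos46.7°) = 1.47·905.3 − 1152.3
T·(0.7278·1.1106 + 1.47·0.6858) = 1330.8 − 1152.3 = 178.5
T·1.8164 = 178.5
T = 98.3 kN/m

T = 98 kN/m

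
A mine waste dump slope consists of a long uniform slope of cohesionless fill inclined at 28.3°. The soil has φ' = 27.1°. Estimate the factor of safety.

For a dry cohesionless infinite slope the factor of safety is FS = tanφ' / tanβ.
FS = tan27.1° / tan28.3° = 0.5117 / 0.5384 = 0.950

FS = 0.95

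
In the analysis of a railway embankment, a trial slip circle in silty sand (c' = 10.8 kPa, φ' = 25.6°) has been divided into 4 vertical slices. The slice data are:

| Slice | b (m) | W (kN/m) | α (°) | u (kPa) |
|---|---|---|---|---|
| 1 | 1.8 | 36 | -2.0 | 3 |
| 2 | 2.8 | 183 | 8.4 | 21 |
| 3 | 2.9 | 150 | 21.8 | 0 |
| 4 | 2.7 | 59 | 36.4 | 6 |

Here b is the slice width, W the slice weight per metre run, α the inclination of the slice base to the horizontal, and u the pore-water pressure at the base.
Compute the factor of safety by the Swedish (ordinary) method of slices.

Ordinary method of slices: FS = Σ[c'·Δl_i + (W_i cosα_i − u_i·Δl_i)·tanφ'] / Σ W_i sinα_i, with Δl_i = b_i / cosα_i.
Slice 1: Δl = 1.8/cos(-2.0°) = 1.801 m; N'_1 = 36·cos(-2.0°) − 3·1.801 = 30.6; c'Δl = 19.45; W sinα = -1.3
Slice 2: Δl = 2.8/cos8.4° = 2.830 m; N'_2 = 183·cos8.4° − 21·2.830 = 121.6; c'Δl = 30.57; W sinα = 26.7
Slice 3: Δl = 2.9/cos21.8° = 3.123 m; N'_3 = 150·cos21.8° − 0·3.123 = 139.3; c'Δl = 33.73; W sinα = 55.7
Slice 4: Δl = 2.7/cos36.4° = 3.354 m; N'_4 = 59·cos36.4° − 6·3.354 = 27.4; c'Δl = 36.23; W sinα = 35.0
Σc'Δl = 120.0 kN/m; ΣN' = 318.8 kN/m; ΣW sinα = 116.2 kN/m
Resisting = 120.0 + 318.8·tan25.6° = 120.0 + 152.7 = 272.7 kN/m
FS = 272.7 / 116.2 = 2.347

FS = 2.35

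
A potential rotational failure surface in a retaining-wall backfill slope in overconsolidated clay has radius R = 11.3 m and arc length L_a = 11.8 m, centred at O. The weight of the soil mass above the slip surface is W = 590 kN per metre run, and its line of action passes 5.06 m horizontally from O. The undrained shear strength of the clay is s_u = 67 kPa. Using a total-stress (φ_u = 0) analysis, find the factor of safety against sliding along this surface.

Taking moments about the centre O, the resisting moment is provided by the undrained shear strength acting along the arc:
M_R = s_u·L_a·R = 67·11.80·11.3 = 8933.8 kN·m/m
M_D = W·d = 590·5.06 = 2985.4 kN·m/m
FS = M_R / M_D = 8933.8 / 2985.4 = 2.992

FS = 2.99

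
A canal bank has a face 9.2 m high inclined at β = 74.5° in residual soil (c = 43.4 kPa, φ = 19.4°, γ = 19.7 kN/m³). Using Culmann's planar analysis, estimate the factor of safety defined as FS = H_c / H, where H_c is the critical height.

FS = 2.03

H_c = (4c/γ) · sinβ cosφ / [1 − cos(β − φ)]
    = (4·43.4/19.7) · sin74.5°·cos19.4° / [1 − cos55.1°]
    = 8.812 · 0.9089 / 0.4279 = 18.72 m
FS = H_c / H = 18.72 / 9.2 = 2.035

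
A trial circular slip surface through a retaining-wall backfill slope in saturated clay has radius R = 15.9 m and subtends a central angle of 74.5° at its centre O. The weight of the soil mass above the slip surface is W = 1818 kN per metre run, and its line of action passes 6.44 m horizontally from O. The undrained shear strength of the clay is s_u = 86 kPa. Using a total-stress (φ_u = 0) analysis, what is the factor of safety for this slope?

Taking moments about the centre O, the resisting moment is provided by the undrained shear strength acting along the arc:
Arc length L_a = R·θ = 15.9·(74.5°·π/180) = 15.9·1.3003 = 20.67 m
M_R = s_u·L_a·R = 86·20.67·15.9 = 28270.0 kN·m/m
M_D = W·d = 1818·6.44 = 11707.9 kN·m/m
FS = M_R / M_D = 28270.0 / 11707.9 = 2.415

FS = 2.41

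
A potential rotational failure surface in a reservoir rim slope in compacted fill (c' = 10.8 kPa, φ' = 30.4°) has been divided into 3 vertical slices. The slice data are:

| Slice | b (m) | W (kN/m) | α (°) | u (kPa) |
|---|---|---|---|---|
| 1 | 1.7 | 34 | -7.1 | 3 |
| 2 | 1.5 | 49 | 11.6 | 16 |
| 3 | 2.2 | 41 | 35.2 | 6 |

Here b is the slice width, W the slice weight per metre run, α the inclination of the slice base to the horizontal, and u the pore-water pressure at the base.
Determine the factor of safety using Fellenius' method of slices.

FS = 3.58

Ordinary method of slices: FS = Σ[c'·Δl_i + (W_i cosα_i − u_i·Δl_i)·tanφ'] / Σ W_i sinα_i, with Δl_i = b_i / cosα_i.
Slice 1: Δl = 1.7/cos(-7.1°) = 1.713 m; N'_1 = 34·cos(-7.1°) − 3·1.713 = 28.6; c'Δl = 18.50; W sinα = -4.2
Slice 2: Δl = 1.5/cos11.6° = 1.531 m; N'_2 = 49·cos11.6° − 16·1.531 = 23.5; c'Δl = 16.54; W sinα = 9.9
Slice 3: Δl = 2.2/cos35.2° = 2.692 m; N'_3 = 41·cos35.2° − 6·2.692 = 17.3; c'Δl = 29.08; W sinα = 23.6
Σc'Δl = 64.1 kN/m; ΣN' = 69.4 kN/m; ΣW sinα = 29.3 kN/m
Resisting = 64.1 + 69.4·tan30.4° = 64.1 + 40.7 = 104.9 kN/m
FS = 104.9 / 29.3 = 3.581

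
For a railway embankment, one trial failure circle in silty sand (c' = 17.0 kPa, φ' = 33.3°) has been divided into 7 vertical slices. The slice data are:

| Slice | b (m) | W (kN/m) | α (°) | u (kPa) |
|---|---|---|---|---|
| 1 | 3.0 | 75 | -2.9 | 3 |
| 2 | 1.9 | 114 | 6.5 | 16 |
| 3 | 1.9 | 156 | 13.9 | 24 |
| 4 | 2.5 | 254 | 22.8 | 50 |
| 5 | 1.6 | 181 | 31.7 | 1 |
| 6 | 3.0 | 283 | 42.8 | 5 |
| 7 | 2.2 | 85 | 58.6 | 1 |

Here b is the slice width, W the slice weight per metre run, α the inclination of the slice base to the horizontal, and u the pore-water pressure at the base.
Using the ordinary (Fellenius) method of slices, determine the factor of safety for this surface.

FS = 1.62

Ordinary method of slices: FS = Σ[c'·Δl_i + (W_i cosα_i − u_i·Δl_i)·tanφ'] / Σ W_i sinα_i, with Δl_i = b_i / cosα_i.
Slice 1: Δl = 3.0/cos(-2.9°) = 3.004 m; N'_1 = 75·cos(-2.9°) − 3·3.004 = 65.9; c'Δl = 51.07; W sinα = -3.8
Slice 2: Δl = 1.9/cos6.5° = 1.912 m; N'_2 = 114·cos6.5° − 16·1.912 = 82.7; c'Δl = 32.51; W sinα = 12.9
Slice 3: Δl = 1.9/cos13.9° = 1.957 m; N'_3 = 156·cos13.9° − 24·1.957 = 104.5; c'Δl = 33.27; W sinα = 37.5
Slice 4: Δl = 2.5/cos22.8° = 2.712 m; N'_4 = 254·cos22.8° − 50·2.712 = 98.6; c'Δl = 46.10; W sinα = 98.4
Slice 5: Δl = 1.6/cos31.7° = 1.881 m; N'_5 = 181·cos31.7° − 1·1.881 = 152.1; c'Δl = 31.97; W sinα = 95.1
Slice 6: Δl = 3.0/cos42.8° = 4.089 m; N'_6 = 283·cos42.8° − 5·4.089 = 187.2; c'Δl = 69.51; W sinα = 192.3
Slice 7: Δl = 2.2/cos58.6° = 4.223 m; N'_7 = 85·cos58.6° − 1·4.223 = 40.1; c'Δl = 71.78; W sinα = 72.6
Σc'Δl = 336.2 kN/m; ΣN' = 731.0 kN/m; ΣW sinα = 505.0 kN/m
Resisting = 336.2 + 731.0·tan33.3° = 336.2 + 480.2 = 816.4 kN/m
FS = 816.4 / 505.0 = 1.617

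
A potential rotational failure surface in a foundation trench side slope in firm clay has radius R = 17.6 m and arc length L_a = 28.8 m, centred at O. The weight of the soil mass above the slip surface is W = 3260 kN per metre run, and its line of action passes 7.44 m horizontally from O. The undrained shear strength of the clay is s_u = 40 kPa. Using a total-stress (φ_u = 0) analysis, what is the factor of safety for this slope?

Taking moments about the centre O, the resisting moment is provided by the undrained shear strength acting along the arc:
M_R = s_u·L_a·R = 40·28.80·17.6 = 20275.2 kN·m/m
M_D = W·d = 3260·7.44 = 24254.4 kN·m/m
FS = M_R / M_D = 20275.2 / 24254.4 = 0.836

FS = 0.84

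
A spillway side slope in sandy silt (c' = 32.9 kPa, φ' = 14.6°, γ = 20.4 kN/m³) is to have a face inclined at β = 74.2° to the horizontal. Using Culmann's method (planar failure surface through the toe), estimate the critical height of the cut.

Culmann's analysis gives the critical failure plane at α_cr = (β + φ')/2 = (74.2 + 14.6)/2 = 44.4°, and the critical height
H_c = (4c'/γ) · sinβ cosφ' / [1 − cos(β − φ')]
    = (4·32.9/20.4) · sin74.2°·cos14.6° / [1 − cos(59.6°)]
    = 6.451 · 0.9622·0.9677 / [1 − 0.5060]
    = 6.451 · 0.9311 / 0.4940
    = 12.16 m

H_c = 12.16 m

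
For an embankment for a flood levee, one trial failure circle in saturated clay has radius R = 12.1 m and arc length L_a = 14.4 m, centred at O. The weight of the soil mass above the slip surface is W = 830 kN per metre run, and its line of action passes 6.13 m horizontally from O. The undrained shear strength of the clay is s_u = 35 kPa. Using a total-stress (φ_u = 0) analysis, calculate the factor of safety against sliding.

Taking moments about the centre O, the resisting moment is provided by the undrained shear strength acting along the arc:
M_R = s_u·L_a·R = 35·14.40·12.1 = 6098.4 kN·m/m
M_D = W·d = 830·6.13 = 5087.9 kN·m/m
FS = M_R / M_D = 6098.4 / 5087.9 = 1.199

FS = 1.20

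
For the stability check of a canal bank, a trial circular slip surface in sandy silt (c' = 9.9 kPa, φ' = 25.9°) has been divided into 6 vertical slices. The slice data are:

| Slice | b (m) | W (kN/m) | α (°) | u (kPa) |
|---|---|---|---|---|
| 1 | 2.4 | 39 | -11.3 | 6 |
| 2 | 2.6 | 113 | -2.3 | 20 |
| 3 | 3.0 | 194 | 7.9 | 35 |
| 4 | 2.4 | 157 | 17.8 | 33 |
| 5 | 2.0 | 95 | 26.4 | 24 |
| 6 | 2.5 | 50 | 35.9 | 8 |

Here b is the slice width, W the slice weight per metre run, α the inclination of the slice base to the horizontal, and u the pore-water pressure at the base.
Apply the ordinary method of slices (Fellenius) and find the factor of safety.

FS = 2.21

Ordinary method of slices: FS = Σ[c'·Δl_i + (W_i cosα_i − u_i·Δl_i)·tanφ'] / Σ W_i sinα_i, with Δl_i = b_i / cosα_i.
Slice 1: Δl = 2.4/cos(-11.3°) = 2.447 m; N'_1 = 39·cos(-11.3°) − 6·2.447 = 23.6; c'Δl = 24.23; W sinα = -7.6
Slice 2: Δl = 2.6/cos(-2.3°) = 2.602 m; N'_2 = 113·cos(-2.3°) − 20·2.602 = 60.9; c'Δl = 25.76; W sinα = -4.5
Slice 3: Δl = 3.0/cos7.9° = 3.029 m; N'_3 = 194·cos7.9° − 35·3.029 = 86.2; c'Δl = 29.98; W sinα = 26.7
Slice 4: Δl = 2.4/cos17.8° = 2.521 m; N'_4 = 157·cos17.8° − 33·2.521 = 66.3; c'Δl = 24.95; W sinα = 48.0
Slice 5: Δl = 2.0/cos26.4° = 2.233 m; N'_5 = 95·cos26.4° − 24·2.233 = 31.5; c'Δl = 22.11; W sinα = 42.2
Slice 6: Δl = 2.5/cos35.9° = 3.086 m; N'_6 = 50·cos35.9° − 8·3.086 = 15.8; c'Δl = 30.55; W sinα = 29.3
Σc'Δl = 157.6 kN/m; ΣN' = 284.2 kN/m; ΣW sinα = 134.0 kN/m
Resisting = 157.6 + 284.2·tan25.9° = 157.6 + 138.0 = 295.6 kN/m
FS = 295.6 / 134.0 = 2.205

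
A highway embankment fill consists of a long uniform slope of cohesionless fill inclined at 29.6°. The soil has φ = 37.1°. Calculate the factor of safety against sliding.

For a dry cohesionless infinite slope the factor of safety is FS = tanφ / tanβ.
FS = tan37.1° / tan29.6° = 0.7563 / 0.5681 = 1.331

FS = 1.33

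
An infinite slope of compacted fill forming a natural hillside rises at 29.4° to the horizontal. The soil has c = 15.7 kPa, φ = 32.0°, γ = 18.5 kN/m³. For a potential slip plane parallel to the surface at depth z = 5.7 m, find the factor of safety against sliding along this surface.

For an infinite slope with a slip plane parallel to the surface (no pore pressure): FS = [c + γz cos²β tanφ] / [γz sinβ cosβ].
γz = 18.5·5.7 = 105.45 kN/m²
Numerator = 15.7 + 105.45·cos²29.4°·tan32.0° = 15.7 + 105.45·0.7590·0.6249 = 65.713 kPa
Denominator = 105.45·sin29.4°·cos29.4° = 105.45·0.4909·0.8712 = 45.099 kPa
FS = 65.713 / 45.099 = 1.457

FS = 1.46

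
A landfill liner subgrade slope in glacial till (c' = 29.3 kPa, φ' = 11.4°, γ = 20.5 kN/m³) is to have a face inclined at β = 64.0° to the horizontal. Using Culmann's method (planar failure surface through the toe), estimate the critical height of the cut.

Culmann's analysis gives the critical failure plane at α_cr = (β + φ')/2 = (64.0 + 11.4)/2 = 37.7°, and the critical height
H_c = (4c'/γ) · sinβ cosφ' / [1 − cos(β − φ')]
    = (4·29.3/20.5) · sin64.0°·cos11.4° / [1 − cos(52.6°)]
    = 5.717 · 0.8988·0.9803 / [1 − 0.6074]
    = 5.717 · 0.8811 / 0.3926
    = 12.83 m

H_c = 12.83 m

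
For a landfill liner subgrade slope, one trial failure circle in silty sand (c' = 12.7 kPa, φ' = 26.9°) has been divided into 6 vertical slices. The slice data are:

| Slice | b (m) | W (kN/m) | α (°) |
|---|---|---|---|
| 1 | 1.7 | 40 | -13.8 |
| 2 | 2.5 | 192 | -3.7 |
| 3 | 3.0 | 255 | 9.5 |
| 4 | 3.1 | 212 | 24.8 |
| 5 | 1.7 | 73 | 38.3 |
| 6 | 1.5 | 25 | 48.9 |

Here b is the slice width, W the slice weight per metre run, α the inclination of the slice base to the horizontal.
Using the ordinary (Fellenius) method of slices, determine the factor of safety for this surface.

FS = 3.30

Ordinary method of slices: FS = Σ[c'·Δl_i + (W_i cosα_i)·tanφ'] / Σ W_i sinα_i, with Δl_i = b_i / cosα_i.
Slice 1: Δl = 1.7/cos(-13.8°) = 1.751 m; N'_1 = 40·cos(-13.8°) = 38.8; c'Δl = 22.23; W sinα = -9.5
Slice 2: Δl = 2.5/cos(-3.7°) = 2.505 m; N'_2 = 192·cos(-3.7°) = 191.6; c'Δl = 31.82; W sinα = -12.4
Slice 3: Δl = 3.0/cos9.5° = 3.042 m; N'_3 = 255·cos9.5° = 251.5; c'Δl = 38.63; W sinα = 42.1
Slice 4: Δl = 3.1/cos24.8° = 3.415 m; N'_4 = 212·cos24.8° = 192.4; c'Δl = 43.37; W sinα = 88.9
Slice 5: Δl = 1.7/cos38.3° = 2.166 m; N'_5 = 73·cos38.3° = 57.3; c'Δl = 27.51; W sinα = 45.2
Slice 6: Δl = 1.5/cos48.9° = 2.282 m; N'_6 = 25·cos48.9° = 16.4; c'Δl = 28.98; W sinα = 18.8
Σc'Δl = 192.5 kN/m; ΣN' = 748.1 kN/m; ΣW sinα = 173.2 kN/m
Resisting = 192.5 + 748.1·tan26.9° = 192.5 + 379.5 = 572.1 kN/m
FS = 572.1 / 173.2 = 3.304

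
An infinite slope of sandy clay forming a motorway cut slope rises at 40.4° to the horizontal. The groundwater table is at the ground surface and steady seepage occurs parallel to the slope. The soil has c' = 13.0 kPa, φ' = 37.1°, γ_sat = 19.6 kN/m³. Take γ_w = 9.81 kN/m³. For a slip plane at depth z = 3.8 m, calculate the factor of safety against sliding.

With seepage parallel to the slope and the water table at the surface, the effective normal stress on the slip plane uses the buoyant unit weight γ' = γ_sat − γ_w while the driving shear stress uses γ_sat:
FS = [c' + γ' z cos²β tanφ'] / [γ_sat z sinβ cosβ]
γ' = 19.6 − 9.81 = 9.79 kN/m³
Numerator = 13.0 + 9.79·3.8·cos²40.4°·tan37.1° = 13.0 + 9.79·3.8·0.5799·0.7563 = 29.317 kPa
Denominator = 19.6·3.8·sin40.4°·cos40.4° = 19.6·3.8·0.6481·0.7615 = 36.761 kPa
FS = 29.317 / 36.761 = 0.798

FS = 0.80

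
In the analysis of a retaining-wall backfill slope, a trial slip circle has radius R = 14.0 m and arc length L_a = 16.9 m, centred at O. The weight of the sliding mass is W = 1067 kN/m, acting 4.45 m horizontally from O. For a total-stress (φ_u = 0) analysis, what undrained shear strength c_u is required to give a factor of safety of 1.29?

c_u = 25.9 kPa

FS = c_u·L_a·R / (W·d), so c_u = FS·W·d / (L_a·R).
c_u = 1.29·1067·4.45 / (16.90·14.0) = 6125.1 / 236.60 = 25.89 kPa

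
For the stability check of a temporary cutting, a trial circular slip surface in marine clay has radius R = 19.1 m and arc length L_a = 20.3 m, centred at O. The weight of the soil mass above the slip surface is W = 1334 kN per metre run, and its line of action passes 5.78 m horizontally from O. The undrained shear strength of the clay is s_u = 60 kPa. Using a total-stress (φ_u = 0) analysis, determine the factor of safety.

Taking moments about the centre O, the resisting moment is provided by the undrained shear strength acting along the arc:
M_R = s_u·L_a·R = 60·20.30·19.1 = 23263.8 kN·m/m
M_D = W·d = 1334·5.78 = 7710.5 kN·m/m
FS = M_R / M_D = 23263.8 / 7710.5 = 3.017

FS = 3.02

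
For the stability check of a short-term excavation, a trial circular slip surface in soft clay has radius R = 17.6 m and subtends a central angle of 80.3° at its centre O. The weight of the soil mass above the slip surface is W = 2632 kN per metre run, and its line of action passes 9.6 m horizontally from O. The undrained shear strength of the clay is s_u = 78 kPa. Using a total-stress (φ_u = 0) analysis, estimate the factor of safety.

Taking moments about the centre O, the resisting moment is provided by the undrained shear strength acting along the arc:
Arc length L_a = R·θ = 17.6·(80.3°·π/180) = 17.6·1.4015 = 24.67 m
M_R = s_u·L_a·R = 78·24.67·17.6 = 33862.0 kN·m/m
M_D = W·d = 2632·9.6 = 25267.2 kN·m/m
FS = M_R / M_D = 33862.0 / 25267.2 = 1.340

FS = 1.34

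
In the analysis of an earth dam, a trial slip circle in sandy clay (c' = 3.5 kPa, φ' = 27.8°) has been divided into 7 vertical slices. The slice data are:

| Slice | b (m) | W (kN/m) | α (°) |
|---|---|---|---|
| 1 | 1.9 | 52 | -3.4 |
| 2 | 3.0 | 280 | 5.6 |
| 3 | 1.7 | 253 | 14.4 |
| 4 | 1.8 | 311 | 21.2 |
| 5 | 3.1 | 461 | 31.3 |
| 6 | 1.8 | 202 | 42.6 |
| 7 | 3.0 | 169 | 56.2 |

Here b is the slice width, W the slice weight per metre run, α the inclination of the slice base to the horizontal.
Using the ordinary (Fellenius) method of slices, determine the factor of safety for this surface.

FS = 1.20

Ordinary method of slices: FS = Σ[c'·Δl_i + (W_i cosα_i)·tanφ'] / Σ W_i sinα_i, with Δl_i = b_i / cosα_i.
Slice 1: Δl = 1.9/cos(-3.4°) = 1.903 m; N'_1 = 52·cos(-3.4°) = 51.9; c'Δl = 6.66; W sinα = -3.1
Slice 2: Δl = 3.0/cos5.6° = 3.014 m; N'_2 = 280·cos5.6° = 278.7; c'Δl = 10.55; W sinα = 27.3
Slice 3: Δl = 1.7/cos14.4° = 1.755 m; N'_3 = 253·cos14.4° = 245.1; c'Δl = 6.14; W sinα = 62.9
Slice 4: Δl = 1.8/cos21.2° = 1.931 m; N'_4 = 311·cos21.2° = 290.0; c'Δl = 6.76; W sinα = 112.5
Slice 5: Δl = 3.1/cos31.3° = 3.628 m; N'_5 = 461·cos31.3° = 393.9; c'Δl = 12.70; W sinα = 239.5
Slice 6: Δl = 1.8/cos42.6° = 2.445 m; N'_6 = 202·cos42.6° = 148.7; c'Δl = 8.56; W sinα = 136.7
Slice 7: Δl = 3.0/cos56.2° = 5.393 m; N'_7 = 169·cos56.2° = 94.0; c'Δl = 18.87; W sinα = 140.4
Σc'Δl = 70.2 kN/m; ΣN' = 1502.2 kN/m; ΣW sinα = 716.3 kN/m
Resisting = 70.2 + 1502.2·tan27.8° = 70.2 + 792.0 = 862.3 kN/m
FS = 862.3 / 716.3 = 1.204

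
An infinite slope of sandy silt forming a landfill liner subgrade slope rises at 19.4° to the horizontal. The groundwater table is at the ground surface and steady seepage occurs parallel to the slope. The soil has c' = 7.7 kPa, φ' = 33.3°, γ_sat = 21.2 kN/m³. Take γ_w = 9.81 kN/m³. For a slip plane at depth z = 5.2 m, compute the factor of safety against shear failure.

FS = 1.23

With seepage parallel to the slope and the water table at the surface, the effective normal stress on the slip plane uses the buoyant unit weight γ' = γ_sat − γ_w while the driving shear stress uses γ_sat:
FS = [c' + γ' z cos²β tanφ'] / [γ_sat z sinβ cosβ]
γ' = 21.2 − 9.81 = 11.39 kN/m³
Numerator = 7.7 + 11.39·5.2·cos²19.4°·tan33.3° = 7.7 + 11.39·5.2·0.8897·0.6569 = 42.313 kPa
Denominator = 21.2·5.2·sin19.4°·cos19.4° = 21.2·5.2·0.3322·0.9432 = 34.538 kPa
FS = 42.313 / 34.538 = 1.225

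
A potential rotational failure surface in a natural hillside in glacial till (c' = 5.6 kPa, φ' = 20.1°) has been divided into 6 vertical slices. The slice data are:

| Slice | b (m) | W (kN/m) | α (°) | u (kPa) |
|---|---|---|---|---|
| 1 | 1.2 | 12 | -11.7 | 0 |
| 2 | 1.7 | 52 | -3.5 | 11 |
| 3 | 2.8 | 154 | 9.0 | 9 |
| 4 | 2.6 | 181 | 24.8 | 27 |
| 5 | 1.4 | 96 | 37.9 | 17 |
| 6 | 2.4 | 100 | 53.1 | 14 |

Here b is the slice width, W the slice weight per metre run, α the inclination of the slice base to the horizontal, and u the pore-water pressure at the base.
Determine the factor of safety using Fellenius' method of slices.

Ordinary method of slices: FS = Σ[c'·Δl_i + (W_i cosα_i − u_i·Δl_i)·tanφ'] / Σ W_i sinα_i, with Δl_i = b_i / cosα_i.
Slice 1: Δl = 1.2/cos(-11.7°) = 1.225 m; N'_1 = 12·cos(-11.7°) − 0·1.225 = 11.8; c'Δl = 6.86; W sinα = -2.4
Slice 2: Δl = 1.7/cos(-3.5°) = 1.703 m; N'_2 = 52·cos(-3.5°) − 11·1.703 = 33.2; c'Δl = 9.54; W sinα = -3.2
Slice 3: Δl = 2.8/cos9.0° = 2.835 m; N'_3 = 154·cos9.0° − 9·2.835 = 126.6; c'Δl = 15.88; W sinα = 24.1
Slice 4: Δl = 2.6/cos24.8° = 2.864 m; N'_4 = 181·cos24.8° − 27·2.864 = 87.0; c'Δl = 16.04; W sinα = 75.9
Slice 5: Δl = 1.4/cos37.9° = 1.774 m; N'_5 = 96·cos37.9° − 17·1.774 = 45.6; c'Δl = 9.94; W sinα = 59.0
Slice 6: Δl = 2.4/cos53.1° = 3.997 m; N'_6 = 100·cos53.1° − 14·3.997 = 4.1; c'Δl = 22.38; W sinα = 80.0
Σc'Δl = 80.6 kN/m; ΣN' = 308.2 kN/m; ΣW sinα = 233.3 kN/m
Resisting = 80.6 + 308.2·tan20.1° = 80.6 + 112.8 = 193.4 kN/m
FS = 193.4 / 233.3 = 0.829

FS = 0.83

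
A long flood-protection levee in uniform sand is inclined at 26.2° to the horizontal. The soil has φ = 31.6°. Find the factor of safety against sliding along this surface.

For a dry cohesionless infinite slope the factor of safety is FS = tanφ / tanβ.
FS = tan31.6° / tan26.2° = 0.6152 / 0.4921 = 1.250

FS = 1.25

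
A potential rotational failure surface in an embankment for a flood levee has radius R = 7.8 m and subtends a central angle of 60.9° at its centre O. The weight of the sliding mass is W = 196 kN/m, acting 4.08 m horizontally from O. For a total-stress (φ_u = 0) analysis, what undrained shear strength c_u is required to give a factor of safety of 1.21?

c_u = 15.0 kPa

FS = c_u·L_a·R / (W·d), so c_u = FS·W·d / (L_a·R).
Arc length L_a = R·θ = 7.8·(60.9°·π/180) = 7.8·1.0629 = 8.29 m
c_u = 1.21·196·4.08 / (8.29·7.8) = 967.6 / 64.67 = 14.96 kPa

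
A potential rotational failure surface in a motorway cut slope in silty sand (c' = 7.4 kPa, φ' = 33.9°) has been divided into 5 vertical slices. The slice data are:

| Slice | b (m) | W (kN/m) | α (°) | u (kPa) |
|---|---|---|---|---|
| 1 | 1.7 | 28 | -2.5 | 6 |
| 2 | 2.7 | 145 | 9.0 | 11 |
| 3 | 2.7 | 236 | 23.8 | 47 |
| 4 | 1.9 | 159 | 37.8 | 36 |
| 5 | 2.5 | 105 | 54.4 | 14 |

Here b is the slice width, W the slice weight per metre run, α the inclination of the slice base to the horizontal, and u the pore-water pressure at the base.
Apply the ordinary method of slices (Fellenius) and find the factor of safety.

Ordinary method of slices: FS = Σ[c'·Δl_i + (W_i cosα_i − u_i·Δl_i)·tanφ'] / Σ W_i sinα_i, with Δl_i = b_i / cosα_i.
Slice 1: Δl = 1.7/cos(-2.5°) = 1.702 m; N'_1 = 28·cos(-2.5°) − 6·1.702 = 17.8; c'Δl = 12.59; W sinα = -1.2
Slice 2: Δl = 2.7/cos9.0° = 2.734 m; N'_2 = 145·cos9.0° − 11·2.734 = 113.1; c'Δl = 20.23; W sinα = 22.7
Slice 3: Δl = 2.7/cos23.8° = 2.951 m; N'_3 = 236·cos23.8° − 47·2.951 = 77.2; c'Δl = 21.84; W sinα = 95.2
Slice 4: Δl = 1.9/cos37.8° = 2.405 m; N'_4 = 159·cos37.8° − 36·2.405 = 39.1; c'Δl = 17.79; W sinα = 97.5
Slice 5: Δl = 2.5/cos54.4° = 4.295 m; N'_5 = 105·cos54.4° − 14·4.295 = 1.0; c'Δl = 31.78; W sinα = 85.4
Σc'Δl = 104.2 kN/m; ΣN' = 248.2 kN/m; ΣW sinα = 299.5 kN/m
Resisting = 104.2 + 248.2·tan33.9° = 104.2 + 166.8 = 271.0 kN/m
FS = 271.0 / 299.5 = 0.905

FS = 0.90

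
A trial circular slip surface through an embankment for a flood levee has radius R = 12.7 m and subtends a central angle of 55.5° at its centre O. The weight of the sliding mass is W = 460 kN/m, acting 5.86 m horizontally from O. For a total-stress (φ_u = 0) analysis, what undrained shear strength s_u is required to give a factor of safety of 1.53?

FS = s_u·L_a·R / (W·d), so s_u = FS·W·d / (L_a·R).
Arc length L_a = R·θ = 12.7·(55.5°·π/180) = 12.7·0.9687 = 12.30 m
s_u = 1.53·460·5.86 / (12.30·12.7) = 4124.3 / 156.23 = 26.40 kPa

s_u = 26.4 kPa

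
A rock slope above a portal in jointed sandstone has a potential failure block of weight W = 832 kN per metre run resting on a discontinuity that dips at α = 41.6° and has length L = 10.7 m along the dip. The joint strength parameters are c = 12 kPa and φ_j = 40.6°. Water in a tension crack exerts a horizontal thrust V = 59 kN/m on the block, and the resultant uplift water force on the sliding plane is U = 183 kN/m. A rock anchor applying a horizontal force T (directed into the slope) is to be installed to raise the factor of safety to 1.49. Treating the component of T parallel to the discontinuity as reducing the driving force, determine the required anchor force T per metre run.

T = 248 kN/m

Resolving forces along and normal to the sliding plane, with the horizontal anchor force T adding T·sinα to the effective normal force and T·cosα acting up the plane against the driving force:
FS = [cL + (W cosα − U − V sinα + T sinα) tanφ_j] / [W sinα + V cosα − T cosα]
Without the anchor: N' = 400.0 kN/m, driving T_d = 596.5 kN/m, resisting R = 12·10.7 + 400.0·tan40.6° = 471.2 kN/m, FS = 0.79.
Setting FS = 1.49 and solving for T:
1.49·(596.5 − T cos41.6°) = 471.2 + T sin41.6°·tan40.6°
T·(sin41.6°·tan40.6° + 1.49·cos41.6°) = 1.49·596.5 − 471.2
T·(0.6639·0.8571 + 1.49·0.7478) = 888.8 − 471.2 = 417.6
T·1.6833 = 417.6
T = 248.1 kN/m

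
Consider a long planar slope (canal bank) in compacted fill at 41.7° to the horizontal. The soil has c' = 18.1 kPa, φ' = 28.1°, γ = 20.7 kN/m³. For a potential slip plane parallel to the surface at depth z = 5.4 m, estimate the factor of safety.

For an infinite slope with a slip plane parallel to the surface (no pore pressure): FS = [c' + γz cos²β tanφ'] / [γz sinβ cosβ].
γz = 20.7·5.4 = 111.78 kN/m²
Numerator = 18.1 + 111.78·cos²41.7°·tan28.1° = 18.1 + 111.78·0.5575·0.5340 = 51.372 kPa
Denominator = 111.78·sin41.7°·cos41.7° = 111.78·0.6652·0.7466 = 55.520 kPa
FS = 51.372 / 55.520 = 0.925

FS = 0.93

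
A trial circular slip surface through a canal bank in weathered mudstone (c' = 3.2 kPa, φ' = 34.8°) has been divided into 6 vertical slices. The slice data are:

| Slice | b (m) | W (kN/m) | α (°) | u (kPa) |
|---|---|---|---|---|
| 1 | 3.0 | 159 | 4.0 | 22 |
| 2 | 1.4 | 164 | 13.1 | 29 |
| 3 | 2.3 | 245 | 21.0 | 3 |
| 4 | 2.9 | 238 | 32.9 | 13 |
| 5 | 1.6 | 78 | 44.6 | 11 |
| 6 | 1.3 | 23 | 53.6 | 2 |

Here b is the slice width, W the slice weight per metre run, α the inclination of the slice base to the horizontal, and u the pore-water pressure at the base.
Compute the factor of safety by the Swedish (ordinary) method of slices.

Ordinary method of slices: FS = Σ[c'·Δl_i + (W_i cosα_i − u_i·Δl_i)·tanφ'] / Σ W_i sinα_i, with Δl_i = b_i / cosα_i.
Slice 1: Δl = 3.0/cos4.0° = 3.007 m; N'_1 = 159·cos4.0° − 22·3.007 = 92.5; c'Δl = 9.62; W sinα = 11.1
Slice 2: Δl = 1.4/cos13.1° = 1.437 m; N'_2 = 164·cos13.1° − 29·1.437 = 118.0; c'Δl = 4.60; W sinα = 37.2
Slice 3: Δl = 2.3/cos21.0° = 2.464 m; N'_3 = 245·cos21.0° − 3·2.464 = 221.3; c'Δl = 7.88; W sinα = 87.8
Slice 4: Δl = 2.9/cos32.9° = 3.454 m; N'_4 = 238·cos32.9° − 13·3.454 = 154.9; c'Δl = 11.05; W sinα = 129.3
Slice 5: Δl = 1.6/cos44.6° = 2.247 m; N'_5 = 78·cos44.6° − 11·2.247 = 30.8; c'Δl = 7.19; W sinα = 54.8
Slice 6: Δl = 1.3/cos53.6° = 2.191 m; N'_6 = 23·cos53.6° − 2·2.191 = 9.3; c'Δl = 7.01; W sinα = 18.5
Σc'Δl = 47.4 kN/m; ΣN' = 626.9 kN/m; ΣW sinα = 338.6 kN/m
Resisting = 47.4 + 626.9·tan34.8° = 47.4 + 435.7 = 483.0 kN/m
FS = 483.0 / 338.6 = 1.426

FS = 1.43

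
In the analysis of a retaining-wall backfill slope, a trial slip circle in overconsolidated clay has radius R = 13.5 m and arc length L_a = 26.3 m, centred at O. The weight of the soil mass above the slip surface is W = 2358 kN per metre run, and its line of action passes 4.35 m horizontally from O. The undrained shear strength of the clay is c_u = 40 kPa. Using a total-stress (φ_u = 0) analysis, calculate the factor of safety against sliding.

FS = 1.38

Taking moments about the centre O, the resisting moment is provided by the undrained shear strength acting along the arc:
M_R = c_u·L_a·R = 40·26.30·13.5 = 14202.0 kN·m/m
M_D = W·d = 2358·4.35 = 10257.3 kN·m/m
FS = M_R / M_D = 14202.0 / 10257.3 = 1.385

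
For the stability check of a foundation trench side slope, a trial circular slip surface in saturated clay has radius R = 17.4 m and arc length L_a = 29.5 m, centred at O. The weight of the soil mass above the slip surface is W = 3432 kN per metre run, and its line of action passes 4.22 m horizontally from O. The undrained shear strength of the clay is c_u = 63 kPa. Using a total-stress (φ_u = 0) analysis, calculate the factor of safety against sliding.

Taking moments about the centre O, the resisting moment is provided by the undrained shear strength acting along the arc:
M_R = c_u·L_a·R = 63·29.50·17.4 = 32337.9 kN·m/m
M_D = W·d = 3432·4.22 = 14483.0 kN·m/m
FS = M_R / M_D = 32337.9 / 14483.0 = 2.233

FS = 2.23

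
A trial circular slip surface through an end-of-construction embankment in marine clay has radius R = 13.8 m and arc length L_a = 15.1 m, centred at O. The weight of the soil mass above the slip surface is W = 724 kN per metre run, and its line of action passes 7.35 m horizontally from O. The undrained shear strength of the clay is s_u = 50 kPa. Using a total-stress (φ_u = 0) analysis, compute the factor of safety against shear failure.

Taking moments about the centre O, the resisting moment is provided by the undrained shear strength acting along the arc:
M_R = s_u·L_a·R = 50·15.10·13.8 = 10419.0 kN·m/m
M_D = W·d = 724·7.35 = 5321.4 kN·m/m
FS = M_R / M_D = 10419.0 / 5321.4 = 1.958

FS = 1.96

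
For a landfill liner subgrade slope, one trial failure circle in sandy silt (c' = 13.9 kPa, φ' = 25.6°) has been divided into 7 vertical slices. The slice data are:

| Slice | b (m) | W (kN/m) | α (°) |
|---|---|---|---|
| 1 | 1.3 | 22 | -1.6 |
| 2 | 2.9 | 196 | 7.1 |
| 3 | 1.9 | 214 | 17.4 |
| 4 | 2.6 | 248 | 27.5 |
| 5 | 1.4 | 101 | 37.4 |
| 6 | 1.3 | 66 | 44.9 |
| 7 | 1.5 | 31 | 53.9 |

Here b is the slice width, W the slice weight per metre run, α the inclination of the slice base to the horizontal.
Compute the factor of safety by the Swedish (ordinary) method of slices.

FS = 1.76

Ordinary method of slices: FS = Σ[c'·Δl_i + (W_i cosα_i)·tanφ'] / Σ W_i sinα_i, with Δl_i = b_i / cosα_i.
Slice 1: Δl = 1.3/cos(-1.6°) = 1.301 m; N'_1 = 22·cos(-1.6°) = 22.0; c'Δl = 18.08; W sinα = -0.6
Slice 2: Δl = 2.9/cos7.1° = 2.922 m; N'_2 = 196·cos7.1° = 194.5; c'Δl = 40.62; W sinα = 24.2
Slice 3: Δl = 1.9/cos17.4° = 1.991 m; N'_3 = 214·cos17.4° = 204.2; c'Δl = 27.68; W sinα = 64.0
Slice 4: Δl = 2.6/cos27.5° = 2.931 m; N'_4 = 248·cos27.5° = 220.0; c'Δl = 40.74; W sinα = 114.5
Slice 5: Δl = 1.4/cos37.4° = 1.762 m; N'_5 = 101·cos37.4° = 80.2; c'Δl = 24.50; W sinα = 61.3
Slice 6: Δl = 1.3/cos44.9° = 1.835 m; N'_6 = 66·cos44.9° = 46.8; c'Δl = 25.51; W sinα = 46.6
Slice 7: Δl = 1.5/cos53.9° = 2.546 m; N'_7 = 31·cos53.9° = 18.3; c'Δl = 35.39; W sinα = 25.0
Σc'Δl = 212.5 kN/m; ΣN' = 785.9 kN/m; ΣW sinα = 335.1 kN/m
Resisting = 212.5 + 785.9·tan25.6° = 212.5 + 376.6 = 589.1 kN/m
FS = 589.1 / 335.1 = 1.758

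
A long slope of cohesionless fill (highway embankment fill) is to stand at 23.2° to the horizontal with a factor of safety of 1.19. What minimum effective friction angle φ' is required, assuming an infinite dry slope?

φ' = 27.0°

FS = tanφ'/tanβ ⇒ tanφ' = FS · tanβ = 1.19 · tan23.2° = 0.5100
φ' = arctan(0.5100) = 27.02°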